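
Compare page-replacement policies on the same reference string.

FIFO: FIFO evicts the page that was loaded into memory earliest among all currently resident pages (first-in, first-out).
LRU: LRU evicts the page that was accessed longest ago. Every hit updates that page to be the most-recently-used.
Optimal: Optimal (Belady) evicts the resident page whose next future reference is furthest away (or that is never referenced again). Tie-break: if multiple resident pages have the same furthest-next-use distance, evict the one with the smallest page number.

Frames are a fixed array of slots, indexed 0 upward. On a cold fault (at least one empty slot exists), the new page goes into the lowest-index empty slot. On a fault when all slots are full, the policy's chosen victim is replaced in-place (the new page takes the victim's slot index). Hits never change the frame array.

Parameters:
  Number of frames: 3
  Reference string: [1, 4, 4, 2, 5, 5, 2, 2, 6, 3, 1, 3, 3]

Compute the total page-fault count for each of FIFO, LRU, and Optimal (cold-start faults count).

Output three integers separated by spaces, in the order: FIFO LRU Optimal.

--- FIFO ---
  step 0: ref 1 -> FAULT, frames=[1,-,-] (faults so far: 1)
  step 1: ref 4 -> FAULT, frames=[1,4,-] (faults so far: 2)
  step 2: ref 4 -> HIT, frames=[1,4,-] (faults so far: 2)
  step 3: ref 2 -> FAULT, frames=[1,4,2] (faults so far: 3)
  step 4: ref 5 -> FAULT, evict 1, frames=[5,4,2] (faults so far: 4)
  step 5: ref 5 -> HIT, frames=[5,4,2] (faults so far: 4)
  step 6: ref 2 -> HIT, frames=[5,4,2] (faults so far: 4)
  step 7: ref 2 -> HIT, frames=[5,4,2] (faults so far: 4)
  step 8: ref 6 -> FAULT, evict 4, frames=[5,6,2] (faults so far: 5)
  step 9: ref 3 -> FAULT, evict 2, frames=[5,6,3] (faults so far: 6)
  step 10: ref 1 -> FAULT, evict 5, frames=[1,6,3] (faults so far: 7)
  step 11: ref 3 -> HIT, frames=[1,6,3] (faults so far: 7)
  step 12: ref 3 -> HIT, frames=[1,6,3] (faults so far: 7)
  FIFO total faults: 7
--- LRU ---
  step 0: ref 1 -> FAULT, frames=[1,-,-] (faults so far: 1)
  step 1: ref 4 -> FAULT, frames=[1,4,-] (faults so far: 2)
  step 2: ref 4 -> HIT, frames=[1,4,-] (faults so far: 2)
  step 3: ref 2 -> FAULT, frames=[1,4,2] (faults so far: 3)
  step 4: ref 5 -> FAULT, evict 1, frames=[5,4,2] (faults so far: 4)
  step 5: ref 5 -> HIT, frames=[5,4,2] (faults so far: 4)
  step 6: ref 2 -> HIT, frames=[5,4,2] (faults so far: 4)
  step 7: ref 2 -> HIT, frames=[5,4,2] (faults so far: 4)
  step 8: ref 6 -> FAULT, evict 4, frames=[5,6,2] (faults so far: 5)
  step 9: ref 3 -> FAULT, evict 5, frames=[3,6,2] (faults so far: 6)
  step 10: ref 1 -> FAULT, evict 2, frames=[3,6,1] (faults so far: 7)
  step 11: ref 3 -> HIT, frames=[3,6,1] (faults so far: 7)
  step 12: ref 3 -> HIT, frames=[3,6,1] (faults so far: 7)
  LRU total faults: 7
--- Optimal ---
  step 0: ref 1 -> FAULT, frames=[1,-,-] (faults so far: 1)
  step 1: ref 4 -> FAULT, frames=[1,4,-] (faults so far: 2)
  step 2: ref 4 -> HIT, frames=[1,4,-] (faults so far: 2)
  step 3: ref 2 -> FAULT, frames=[1,4,2] (faults so far: 3)
  step 4: ref 5 -> FAULT, evict 4, frames=[1,5,2] (faults so far: 4)
  step 5: ref 5 -> HIT, frames=[1,5,2] (faults so far: 4)
  step 6: ref 2 -> HIT, frames=[1,5,2] (faults so far: 4)
  step 7: ref 2 -> HIT, frames=[1,5,2] (faults so far: 4)
  step 8: ref 6 -> FAULT, evict 2, frames=[1,5,6] (faults so far: 5)
  step 9: ref 3 -> FAULT, evict 5, frames=[1,3,6] (faults so far: 6)
  step 10: ref 1 -> HIT, frames=[1,3,6] (faults so far: 6)
  step 11: ref 3 -> HIT, frames=[1,3,6] (faults so far: 6)
  step 12: ref 3 -> HIT, frames=[1,3,6] (faults so far: 6)
  Optimal total faults: 6

Answer: 7 7 6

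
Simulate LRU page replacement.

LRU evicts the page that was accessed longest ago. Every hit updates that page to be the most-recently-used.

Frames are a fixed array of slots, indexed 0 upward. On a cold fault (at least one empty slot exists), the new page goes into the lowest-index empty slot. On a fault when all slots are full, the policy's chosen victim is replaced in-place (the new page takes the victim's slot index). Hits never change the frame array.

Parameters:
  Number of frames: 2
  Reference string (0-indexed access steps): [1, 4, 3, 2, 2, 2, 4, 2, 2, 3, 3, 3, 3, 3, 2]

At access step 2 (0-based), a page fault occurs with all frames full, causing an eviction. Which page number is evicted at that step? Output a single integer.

Answer: 1

Derivation:
Step 0: ref 1 -> FAULT, frames=[1,-]
Step 1: ref 4 -> FAULT, frames=[1,4]
Step 2: ref 3 -> FAULT, evict 1, frames=[3,4]
At step 2: evicted page 1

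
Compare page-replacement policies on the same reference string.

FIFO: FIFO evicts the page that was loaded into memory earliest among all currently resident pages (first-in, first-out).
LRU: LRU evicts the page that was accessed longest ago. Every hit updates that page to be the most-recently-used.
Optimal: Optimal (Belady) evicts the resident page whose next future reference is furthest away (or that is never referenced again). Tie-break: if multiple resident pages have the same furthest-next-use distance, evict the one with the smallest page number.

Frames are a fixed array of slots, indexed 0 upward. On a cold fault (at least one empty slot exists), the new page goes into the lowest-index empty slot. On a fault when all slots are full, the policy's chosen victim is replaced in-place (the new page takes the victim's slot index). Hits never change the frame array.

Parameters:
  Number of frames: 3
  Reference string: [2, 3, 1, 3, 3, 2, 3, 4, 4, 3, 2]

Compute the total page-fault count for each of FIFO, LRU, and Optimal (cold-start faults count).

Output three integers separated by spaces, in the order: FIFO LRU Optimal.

--- FIFO ---
  step 0: ref 2 -> FAULT, frames=[2,-,-] (faults so far: 1)
  step 1: ref 3 -> FAULT, frames=[2,3,-] (faults so far: 2)
  step 2: ref 1 -> FAULT, frames=[2,3,1] (faults so far: 3)
  step 3: ref 3 -> HIT, frames=[2,3,1] (faults so far: 3)
  step 4: ref 3 -> HIT, frames=[2,3,1] (faults so far: 3)
  step 5: ref 2 -> HIT, frames=[2,3,1] (faults so far: 3)
  step 6: ref 3 -> HIT, frames=[2,3,1] (faults so far: 3)
  step 7: ref 4 -> FAULT, evict 2, frames=[4,3,1] (faults so far: 4)
  step 8: ref 4 -> HIT, frames=[4,3,1] (faults so far: 4)
  step 9: ref 3 -> HIT, frames=[4,3,1] (faults so far: 4)
  step 10: ref 2 -> FAULT, evict 3, frames=[4,2,1] (faults so far: 5)
  FIFO total faults: 5
--- LRU ---
  step 0: ref 2 -> FAULT, frames=[2,-,-] (faults so far: 1)
  step 1: ref 3 -> FAULT, frames=[2,3,-] (faults so far: 2)
  step 2: ref 1 -> FAULT, frames=[2,3,1] (faults so far: 3)
  step 3: ref 3 -> HIT, frames=[2,3,1] (faults so far: 3)
  step 4: ref 3 -> HIT, frames=[2,3,1] (faults so far: 3)
  step 5: ref 2 -> HIT, frames=[2,3,1] (faults so far: 3)
  step 6: ref 3 -> HIT, frames=[2,3,1] (faults so far: 3)
  step 7: ref 4 -> FAULT, evict 1, frames=[2,3,4] (faults so far: 4)
  step 8: ref 4 -> HIT, frames=[2,3,4] (faults so far: 4)
  step 9: ref 3 -> HIT, frames=[2,3,4] (faults so far: 4)
  step 10: ref 2 -> HIT, frames=[2,3,4] (faults so far: 4)
  LRU total faults: 4
--- Optimal ---
  step 0: ref 2 -> FAULT, frames=[2,-,-] (faults so far: 1)
  step 1: ref 3 -> FAULT, frames=[2,3,-] (faults so far: 2)
  step 2: ref 1 -> FAULT, frames=[2,3,1] (faults so far: 3)
  step 3: ref 3 -> HIT, frames=[2,3,1] (faults so far: 3)
  step 4: ref 3 -> HIT, frames=[2,3,1] (faults so far: 3)
  step 5: ref 2 -> HIT, frames=[2,3,1] (faults so far: 3)
  step 6: ref 3 -> HIT, frames=[2,3,1] (faults so far: 3)
  step 7: ref 4 -> FAULT, evict 1, frames=[2,3,4] (faults so far: 4)
  step 8: ref 4 -> HIT, frames=[2,3,4] (faults so far: 4)
  step 9: ref 3 -> HIT, frames=[2,3,4] (faults so far: 4)
  step 10: ref 2 -> HIT, frames=[2,3,4] (faults so far: 4)
  Optimal total faults: 4

Answer: 5 4 4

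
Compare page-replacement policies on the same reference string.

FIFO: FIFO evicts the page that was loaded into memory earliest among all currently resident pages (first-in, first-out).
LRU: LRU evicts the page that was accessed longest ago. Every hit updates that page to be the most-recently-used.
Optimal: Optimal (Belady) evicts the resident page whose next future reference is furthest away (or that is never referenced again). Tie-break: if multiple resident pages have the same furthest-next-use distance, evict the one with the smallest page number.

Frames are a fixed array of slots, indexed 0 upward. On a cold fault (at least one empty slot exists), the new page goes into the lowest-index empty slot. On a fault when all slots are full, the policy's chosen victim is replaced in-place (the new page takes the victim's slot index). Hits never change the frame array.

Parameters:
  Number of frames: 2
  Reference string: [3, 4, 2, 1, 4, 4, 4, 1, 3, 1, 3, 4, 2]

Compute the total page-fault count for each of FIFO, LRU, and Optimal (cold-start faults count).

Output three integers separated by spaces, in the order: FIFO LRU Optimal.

--- FIFO ---
  step 0: ref 3 -> FAULT, frames=[3,-] (faults so far: 1)
  step 1: ref 4 -> FAULT, frames=[3,4] (faults so far: 2)
  step 2: ref 2 -> FAULT, evict 3, frames=[2,4] (faults so far: 3)
  step 3: ref 1 -> FAULT, evict 4, frames=[2,1] (faults so far: 4)
  step 4: ref 4 -> FAULT, evict 2, frames=[4,1] (faults so far: 5)
  step 5: ref 4 -> HIT, frames=[4,1] (faults so far: 5)
  step 6: ref 4 -> HIT, frames=[4,1] (faults so far: 5)
  step 7: ref 1 -> HIT, frames=[4,1] (faults so far: 5)
  step 8: ref 3 -> FAULT, evict 1, frames=[4,3] (faults so far: 6)
  step 9: ref 1 -> FAULT, evict 4, frames=[1,3] (faults so far: 7)
  step 10: ref 3 -> HIT, frames=[1,3] (faults so far: 7)
  step 11: ref 4 -> FAULT, evict 3, frames=[1,4] (faults so far: 8)
  step 12: ref 2 -> FAULT, evict 1, frames=[2,4] (faults so far: 9)
  FIFO total faults: 9
--- LRU ---
  step 0: ref 3 -> FAULT, frames=[3,-] (faults so far: 1)
  step 1: ref 4 -> FAULT, frames=[3,4] (faults so far: 2)
  step 2: ref 2 -> FAULT, evict 3, frames=[2,4] (faults so far: 3)
  step 3: ref 1 -> FAULT, evict 4, frames=[2,1] (faults so far: 4)
  step 4: ref 4 -> FAULT, evict 2, frames=[4,1] (faults so far: 5)
  step 5: ref 4 -> HIT, frames=[4,1] (faults so far: 5)
  step 6: ref 4 -> HIT, frames=[4,1] (faults so far: 5)
  step 7: ref 1 -> HIT, frames=[4,1] (faults so far: 5)
  step 8: ref 3 -> FAULT, evict 4, frames=[3,1] (faults so far: 6)
  step 9: ref 1 -> HIT, frames=[3,1] (faults so far: 6)
  step 10: ref 3 -> HIT, frames=[3,1] (faults so far: 6)
  step 11: ref 4 -> FAULT, evict 1, frames=[3,4] (faults so far: 7)
  step 12: ref 2 -> FAULT, evict 3, frames=[2,4] (faults so far: 8)
  LRU total faults: 8
--- Optimal ---
  step 0: ref 3 -> FAULT, frames=[3,-] (faults so far: 1)
  step 1: ref 4 -> FAULT, frames=[3,4] (faults so far: 2)
  step 2: ref 2 -> FAULT, evict 3, frames=[2,4] (faults so far: 3)
  step 3: ref 1 -> FAULT, evict 2, frames=[1,4] (faults so far: 4)
  step 4: ref 4 -> HIT, frames=[1,4] (faults so far: 4)
  step 5: ref 4 -> HIT, frames=[1,4] (faults so far: 4)
  step 6: ref 4 -> HIT, frames=[1,4] (faults so far: 4)
  step 7: ref 1 -> HIT, frames=[1,4] (faults so far: 4)
  step 8: ref 3 -> FAULT, evict 4, frames=[1,3] (faults so far: 5)
  step 9: ref 1 -> HIT, frames=[1,3] (faults so far: 5)
  step 10: ref 3 -> HIT, frames=[1,3] (faults so far: 5)
  step 11: ref 4 -> FAULT, evict 1, frames=[4,3] (faults so far: 6)
  step 12: ref 2 -> FAULT, evict 3, frames=[4,2] (faults so far: 7)
  Optimal total faults: 7

Answer: 9 8 7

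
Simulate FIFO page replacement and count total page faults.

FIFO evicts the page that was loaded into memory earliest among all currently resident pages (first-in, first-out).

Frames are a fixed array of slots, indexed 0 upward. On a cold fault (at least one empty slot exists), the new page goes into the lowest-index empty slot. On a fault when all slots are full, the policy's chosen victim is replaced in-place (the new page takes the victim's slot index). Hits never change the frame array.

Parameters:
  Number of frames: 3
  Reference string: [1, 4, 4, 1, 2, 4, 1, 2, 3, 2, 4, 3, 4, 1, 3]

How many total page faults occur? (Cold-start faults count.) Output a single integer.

Step 0: ref 1 → FAULT, frames=[1,-,-]
Step 1: ref 4 → FAULT, frames=[1,4,-]
Step 2: ref 4 → HIT, frames=[1,4,-]
Step 3: ref 1 → HIT, frames=[1,4,-]
Step 4: ref 2 → FAULT, frames=[1,4,2]
Step 5: ref 4 → HIT, frames=[1,4,2]
Step 6: ref 1 → HIT, frames=[1,4,2]
Step 7: ref 2 → HIT, frames=[1,4,2]
Step 8: ref 3 → FAULT (evict 1), frames=[3,4,2]
Step 9: ref 2 → HIT, frames=[3,4,2]
Step 10: ref 4 → HIT, frames=[3,4,2]
Step 11: ref 3 → HIT, frames=[3,4,2]
Step 12: ref 4 → HIT, frames=[3,4,2]
Step 13: ref 1 → FAULT (evict 4), frames=[3,1,2]
Step 14: ref 3 → HIT, frames=[3,1,2]
Total faults: 5

Answer: 5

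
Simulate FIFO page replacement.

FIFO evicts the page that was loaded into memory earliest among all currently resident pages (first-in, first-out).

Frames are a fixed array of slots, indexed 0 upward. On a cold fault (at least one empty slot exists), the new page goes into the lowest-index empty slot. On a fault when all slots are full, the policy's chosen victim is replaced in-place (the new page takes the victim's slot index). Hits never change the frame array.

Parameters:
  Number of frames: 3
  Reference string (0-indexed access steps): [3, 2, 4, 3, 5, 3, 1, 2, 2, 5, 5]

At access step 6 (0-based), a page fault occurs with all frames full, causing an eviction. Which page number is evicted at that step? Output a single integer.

Answer: 4

Derivation:
Step 0: ref 3 -> FAULT, frames=[3,-,-]
Step 1: ref 2 -> FAULT, frames=[3,2,-]
Step 2: ref 4 -> FAULT, frames=[3,2,4]
Step 3: ref 3 -> HIT, frames=[3,2,4]
Step 4: ref 5 -> FAULT, evict 3, frames=[5,2,4]
Step 5: ref 3 -> FAULT, evict 2, frames=[5,3,4]
Step 6: ref 1 -> FAULT, evict 4, frames=[5,3,1]
At step 6: evicted page 4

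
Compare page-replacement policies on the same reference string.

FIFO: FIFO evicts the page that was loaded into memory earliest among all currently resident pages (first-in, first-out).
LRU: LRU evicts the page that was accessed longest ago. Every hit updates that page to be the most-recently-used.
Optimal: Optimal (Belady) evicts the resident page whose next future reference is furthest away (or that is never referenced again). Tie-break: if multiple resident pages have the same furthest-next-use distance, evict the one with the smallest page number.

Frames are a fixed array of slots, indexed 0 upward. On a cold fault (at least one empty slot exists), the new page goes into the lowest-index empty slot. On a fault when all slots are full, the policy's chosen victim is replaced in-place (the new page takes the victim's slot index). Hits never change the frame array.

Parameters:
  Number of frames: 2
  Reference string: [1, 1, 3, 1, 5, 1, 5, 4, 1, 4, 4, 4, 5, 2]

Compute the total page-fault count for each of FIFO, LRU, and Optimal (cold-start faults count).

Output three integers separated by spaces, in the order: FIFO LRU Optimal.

Answer: 7 7 6

Derivation:
--- FIFO ---
  step 0: ref 1 -> FAULT, frames=[1,-] (faults so far: 1)
  step 1: ref 1 -> HIT, frames=[1,-] (faults so far: 1)
  step 2: ref 3 -> FAULT, frames=[1,3] (faults so far: 2)
  step 3: ref 1 -> HIT, frames=[1,3] (faults so far: 2)
  step 4: ref 5 -> FAULT, evict 1, frames=[5,3] (faults so far: 3)
  step 5: ref 1 -> FAULT, evict 3, frames=[5,1] (faults so far: 4)
  step 6: ref 5 -> HIT, frames=[5,1] (faults so far: 4)
  step 7: ref 4 -> FAULT, evict 5, frames=[4,1] (faults so far: 5)
  step 8: ref 1 -> HIT, frames=[4,1] (faults so far: 5)
  step 9: ref 4 -> HIT, frames=[4,1] (faults so far: 5)
  step 10: ref 4 -> HIT, frames=[4,1] (faults so far: 5)
  step 11: ref 4 -> HIT, frames=[4,1] (faults so far: 5)
  step 12: ref 5 -> FAULT, evict 1, frames=[4,5] (faults so far: 6)
  step 13: ref 2 -> FAULT, evict 4, frames=[2,5] (faults so far: 7)
  FIFO total faults: 7
--- LRU ---
  step 0: ref 1 -> FAULT, frames=[1,-] (faults so far: 1)
  step 1: ref 1 -> HIT, frames=[1,-] (faults so far: 1)
  step 2: ref 3 -> FAULT, frames=[1,3] (faults so far: 2)
  step 3: ref 1 -> HIT, frames=[1,3] (faults so far: 2)
  step 4: ref 5 -> FAULT, evict 3, frames=[1,5] (faults so far: 3)
  step 5: ref 1 -> HIT, frames=[1,5] (faults so far: 3)
  step 6: ref 5 -> HIT, frames=[1,5] (faults so far: 3)
  step 7: ref 4 -> FAULT, evict 1, frames=[4,5] (faults so far: 4)
  step 8: ref 1 -> FAULT, evict 5, frames=[4,1] (faults so far: 5)
  step 9: ref 4 -> HIT, frames=[4,1] (faults so far: 5)
  step 10: ref 4 -> HIT, frames=[4,1] (faults so far: 5)
  step 11: ref 4 -> HIT, frames=[4,1] (faults so far: 5)
  step 12: ref 5 -> FAULT, evict 1, frames=[4,5] (faults so far: 6)
  step 13: ref 2 -> FAULT, evict 4, frames=[2,5] (faults so far: 7)
  LRU total faults: 7
--- Optimal ---
  step 0: ref 1 -> FAULT, frames=[1,-] (faults so far: 1)
  step 1: ref 1 -> HIT, frames=[1,-] (faults so far: 1)
  step 2: ref 3 -> FAULT, frames=[1,3] (faults so far: 2)
  step 3: ref 1 -> HIT, frames=[1,3] (faults so far: 2)
  step 4: ref 5 -> FAULT, evict 3, frames=[1,5] (faults so far: 3)
  step 5: ref 1 -> HIT, frames=[1,5] (faults so far: 3)
  step 6: ref 5 -> HIT, frames=[1,5] (faults so far: 3)
  step 7: ref 4 -> FAULT, evict 5, frames=[1,4] (faults so far: 4)
  step 8: ref 1 -> HIT, frames=[1,4] (faults so far: 4)
  step 9: ref 4 -> HIT, frames=[1,4] (faults so far: 4)
  step 10: ref 4 -> HIT, frames=[1,4] (faults so far: 4)
  step 11: ref 4 -> HIT, frames=[1,4] (faults so far: 4)
  step 12: ref 5 -> FAULT, evict 1, frames=[5,4] (faults so far: 5)
  step 13: ref 2 -> FAULT, evict 4, frames=[5,2] (faults so far: 6)
  Optimal total faults: 6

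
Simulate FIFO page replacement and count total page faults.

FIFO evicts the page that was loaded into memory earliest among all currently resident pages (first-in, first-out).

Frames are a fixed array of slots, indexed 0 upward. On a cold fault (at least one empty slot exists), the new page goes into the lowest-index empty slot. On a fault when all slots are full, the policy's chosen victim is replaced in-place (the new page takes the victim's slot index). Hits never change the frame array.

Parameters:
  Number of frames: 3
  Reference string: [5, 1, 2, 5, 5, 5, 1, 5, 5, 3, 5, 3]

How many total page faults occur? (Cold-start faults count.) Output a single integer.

Answer: 5

Derivation:
Step 0: ref 5 → FAULT, frames=[5,-,-]
Step 1: ref 1 → FAULT, frames=[5,1,-]
Step 2: ref 2 → FAULT, frames=[5,1,2]
Step 3: ref 5 → HIT, frames=[5,1,2]
Step 4: ref 5 → HIT, frames=[5,1,2]
Step 5: ref 5 → HIT, frames=[5,1,2]
Step 6: ref 1 → HIT, frames=[5,1,2]
Step 7: ref 5 → HIT, frames=[5,1,2]
Step 8: ref 5 → HIT, frames=[5,1,2]
Step 9: ref 3 → FAULT (evict 5), frames=[3,1,2]
Step 10: ref 5 → FAULT (evict 1), frames=[3,5,2]
Step 11: ref 3 → HIT, frames=[3,5,2]
Total faults: 5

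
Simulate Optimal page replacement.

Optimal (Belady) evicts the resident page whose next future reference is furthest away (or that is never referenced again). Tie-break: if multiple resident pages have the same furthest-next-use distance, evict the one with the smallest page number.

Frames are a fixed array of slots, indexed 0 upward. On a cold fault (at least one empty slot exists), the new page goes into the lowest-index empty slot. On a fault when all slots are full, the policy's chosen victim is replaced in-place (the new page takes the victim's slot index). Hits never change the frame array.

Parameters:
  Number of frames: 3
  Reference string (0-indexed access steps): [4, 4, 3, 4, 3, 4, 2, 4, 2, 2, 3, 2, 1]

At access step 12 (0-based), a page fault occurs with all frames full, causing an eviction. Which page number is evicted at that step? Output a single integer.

Step 0: ref 4 -> FAULT, frames=[4,-,-]
Step 1: ref 4 -> HIT, frames=[4,-,-]
Step 2: ref 3 -> FAULT, frames=[4,3,-]
Step 3: ref 4 -> HIT, frames=[4,3,-]
Step 4: ref 3 -> HIT, frames=[4,3,-]
Step 5: ref 4 -> HIT, frames=[4,3,-]
Step 6: ref 2 -> FAULT, frames=[4,3,2]
Step 7: ref 4 -> HIT, frames=[4,3,2]
Step 8: ref 2 -> HIT, frames=[4,3,2]
Step 9: ref 2 -> HIT, frames=[4,3,2]
Step 10: ref 3 -> HIT, frames=[4,3,2]
Step 11: ref 2 -> HIT, frames=[4,3,2]
Step 12: ref 1 -> FAULT, evict 2, frames=[4,3,1]
At step 12: evicted page 2

Answer: 2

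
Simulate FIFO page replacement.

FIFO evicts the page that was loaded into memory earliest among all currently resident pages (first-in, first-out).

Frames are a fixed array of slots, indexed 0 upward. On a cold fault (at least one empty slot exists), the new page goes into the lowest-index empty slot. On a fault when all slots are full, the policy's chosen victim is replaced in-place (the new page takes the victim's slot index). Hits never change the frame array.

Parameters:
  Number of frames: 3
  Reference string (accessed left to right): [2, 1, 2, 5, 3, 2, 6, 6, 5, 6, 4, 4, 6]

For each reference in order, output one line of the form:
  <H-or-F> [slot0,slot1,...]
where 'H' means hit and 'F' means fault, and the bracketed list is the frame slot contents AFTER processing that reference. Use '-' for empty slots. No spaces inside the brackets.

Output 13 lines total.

F [2,-,-]
F [2,1,-]
H [2,1,-]
F [2,1,5]
F [3,1,5]
F [3,2,5]
F [3,2,6]
H [3,2,6]
F [5,2,6]
H [5,2,6]
F [5,4,6]
H [5,4,6]
H [5,4,6]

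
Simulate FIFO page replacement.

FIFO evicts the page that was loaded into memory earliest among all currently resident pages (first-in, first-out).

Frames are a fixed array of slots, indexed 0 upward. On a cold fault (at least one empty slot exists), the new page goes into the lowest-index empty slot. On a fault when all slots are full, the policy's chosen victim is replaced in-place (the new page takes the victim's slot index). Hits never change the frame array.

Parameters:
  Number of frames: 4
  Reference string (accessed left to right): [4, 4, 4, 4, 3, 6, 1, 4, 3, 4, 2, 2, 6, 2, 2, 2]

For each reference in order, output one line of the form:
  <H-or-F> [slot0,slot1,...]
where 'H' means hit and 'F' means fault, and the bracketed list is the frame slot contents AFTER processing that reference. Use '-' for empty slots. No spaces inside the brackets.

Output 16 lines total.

F [4,-,-,-]
H [4,-,-,-]
H [4,-,-,-]
H [4,-,-,-]
F [4,3,-,-]
F [4,3,6,-]
F [4,3,6,1]
H [4,3,6,1]
H [4,3,6,1]
H [4,3,6,1]
F [2,3,6,1]
H [2,3,6,1]
H [2,3,6,1]
H [2,3,6,1]
H [2,3,6,1]
H [2,3,6,1]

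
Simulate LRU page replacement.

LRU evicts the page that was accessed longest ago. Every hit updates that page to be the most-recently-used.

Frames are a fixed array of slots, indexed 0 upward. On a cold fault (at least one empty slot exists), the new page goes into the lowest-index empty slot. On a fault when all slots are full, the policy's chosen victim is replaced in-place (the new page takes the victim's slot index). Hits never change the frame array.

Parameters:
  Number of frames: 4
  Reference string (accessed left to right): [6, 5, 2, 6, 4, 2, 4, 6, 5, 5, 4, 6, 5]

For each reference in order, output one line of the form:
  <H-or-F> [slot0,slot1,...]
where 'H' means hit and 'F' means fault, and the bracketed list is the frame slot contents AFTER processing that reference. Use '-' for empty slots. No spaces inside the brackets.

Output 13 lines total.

F [6,-,-,-]
F [6,5,-,-]
F [6,5,2,-]
H [6,5,2,-]
F [6,5,2,4]
H [6,5,2,4]
H [6,5,2,4]
H [6,5,2,4]
H [6,5,2,4]
H [6,5,2,4]
H [6,5,2,4]
H [6,5,2,4]
H [6,5,2,4]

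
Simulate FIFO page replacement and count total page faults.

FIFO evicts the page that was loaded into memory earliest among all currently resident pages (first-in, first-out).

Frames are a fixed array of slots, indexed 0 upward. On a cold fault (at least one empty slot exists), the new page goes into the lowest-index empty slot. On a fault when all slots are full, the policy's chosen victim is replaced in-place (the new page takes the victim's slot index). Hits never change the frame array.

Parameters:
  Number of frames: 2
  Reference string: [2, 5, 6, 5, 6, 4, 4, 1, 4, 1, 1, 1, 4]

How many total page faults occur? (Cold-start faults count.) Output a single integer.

Step 0: ref 2 → FAULT, frames=[2,-]
Step 1: ref 5 → FAULT, frames=[2,5]
Step 2: ref 6 → FAULT (evict 2), frames=[6,5]
Step 3: ref 5 → HIT, frames=[6,5]
Step 4: ref 6 → HIT, frames=[6,5]
Step 5: ref 4 → FAULT (evict 5), frames=[6,4]
Step 6: ref 4 → HIT, frames=[6,4]
Step 7: ref 1 → FAULT (evict 6), frames=[1,4]
Step 8: ref 4 → HIT, frames=[1,4]
Step 9: ref 1 → HIT, frames=[1,4]
Step 10: ref 1 → HIT, frames=[1,4]
Step 11: ref 1 → HIT, frames=[1,4]
Step 12: ref 4 → HIT, frames=[1,4]
Total faults: 5

Answer: 5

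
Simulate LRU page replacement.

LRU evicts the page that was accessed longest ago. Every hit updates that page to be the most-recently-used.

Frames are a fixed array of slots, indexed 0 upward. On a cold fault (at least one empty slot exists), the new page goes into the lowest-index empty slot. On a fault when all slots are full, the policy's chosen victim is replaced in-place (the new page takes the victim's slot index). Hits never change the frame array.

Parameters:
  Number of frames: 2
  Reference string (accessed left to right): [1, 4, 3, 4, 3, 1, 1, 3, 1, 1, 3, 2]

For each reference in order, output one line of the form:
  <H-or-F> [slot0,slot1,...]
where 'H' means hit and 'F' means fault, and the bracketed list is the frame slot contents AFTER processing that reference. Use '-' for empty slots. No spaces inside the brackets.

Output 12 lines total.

F [1,-]
F [1,4]
F [3,4]
H [3,4]
H [3,4]
F [3,1]
H [3,1]
H [3,1]
H [3,1]
H [3,1]
H [3,1]
F [3,2]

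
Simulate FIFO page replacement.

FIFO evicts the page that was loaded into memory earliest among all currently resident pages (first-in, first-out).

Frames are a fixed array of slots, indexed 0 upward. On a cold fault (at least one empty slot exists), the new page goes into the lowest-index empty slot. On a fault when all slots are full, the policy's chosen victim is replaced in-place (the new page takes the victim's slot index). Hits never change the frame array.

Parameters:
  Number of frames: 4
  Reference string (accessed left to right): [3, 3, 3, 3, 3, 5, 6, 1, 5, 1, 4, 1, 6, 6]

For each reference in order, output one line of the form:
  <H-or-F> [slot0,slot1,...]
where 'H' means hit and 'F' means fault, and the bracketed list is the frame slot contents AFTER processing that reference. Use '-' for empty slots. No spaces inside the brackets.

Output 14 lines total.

F [3,-,-,-]
H [3,-,-,-]
H [3,-,-,-]
H [3,-,-,-]
H [3,-,-,-]
F [3,5,-,-]
F [3,5,6,-]
F [3,5,6,1]
H [3,5,6,1]
H [3,5,6,1]
F [4,5,6,1]
H [4,5,6,1]
H [4,5,6,1]
H [4,5,6,1]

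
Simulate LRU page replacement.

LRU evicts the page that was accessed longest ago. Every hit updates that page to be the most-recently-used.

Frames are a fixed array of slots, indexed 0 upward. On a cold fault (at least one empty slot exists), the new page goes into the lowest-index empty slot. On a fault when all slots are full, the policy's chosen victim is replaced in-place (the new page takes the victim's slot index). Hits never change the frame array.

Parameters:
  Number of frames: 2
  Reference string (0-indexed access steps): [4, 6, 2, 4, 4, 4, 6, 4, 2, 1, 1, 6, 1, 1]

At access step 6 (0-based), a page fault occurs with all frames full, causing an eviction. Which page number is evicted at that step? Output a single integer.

Answer: 2

Derivation:
Step 0: ref 4 -> FAULT, frames=[4,-]
Step 1: ref 6 -> FAULT, frames=[4,6]
Step 2: ref 2 -> FAULT, evict 4, frames=[2,6]
Step 3: ref 4 -> FAULT, evict 6, frames=[2,4]
Step 4: ref 4 -> HIT, frames=[2,4]
Step 5: ref 4 -> HIT, frames=[2,4]
Step 6: ref 6 -> FAULT, evict 2, frames=[6,4]
At step 6: evicted page 2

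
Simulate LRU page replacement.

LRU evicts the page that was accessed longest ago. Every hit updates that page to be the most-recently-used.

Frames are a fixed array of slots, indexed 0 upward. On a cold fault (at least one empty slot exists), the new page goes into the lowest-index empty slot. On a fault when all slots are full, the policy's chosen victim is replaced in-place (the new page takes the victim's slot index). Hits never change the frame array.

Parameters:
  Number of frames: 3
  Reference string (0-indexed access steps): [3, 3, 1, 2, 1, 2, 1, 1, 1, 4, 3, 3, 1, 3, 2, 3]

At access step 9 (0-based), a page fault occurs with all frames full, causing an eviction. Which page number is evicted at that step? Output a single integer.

Answer: 3

Derivation:
Step 0: ref 3 -> FAULT, frames=[3,-,-]
Step 1: ref 3 -> HIT, frames=[3,-,-]
Step 2: ref 1 -> FAULT, frames=[3,1,-]
Step 3: ref 2 -> FAULT, frames=[3,1,2]
Step 4: ref 1 -> HIT, frames=[3,1,2]
Step 5: ref 2 -> HIT, frames=[3,1,2]
Step 6: ref 1 -> HIT, frames=[3,1,2]
Step 7: ref 1 -> HIT, frames=[3,1,2]
Step 8: ref 1 -> HIT, frames=[3,1,2]
Step 9: ref 4 -> FAULT, evict 3, frames=[4,1,2]
At step 9: evicted page 3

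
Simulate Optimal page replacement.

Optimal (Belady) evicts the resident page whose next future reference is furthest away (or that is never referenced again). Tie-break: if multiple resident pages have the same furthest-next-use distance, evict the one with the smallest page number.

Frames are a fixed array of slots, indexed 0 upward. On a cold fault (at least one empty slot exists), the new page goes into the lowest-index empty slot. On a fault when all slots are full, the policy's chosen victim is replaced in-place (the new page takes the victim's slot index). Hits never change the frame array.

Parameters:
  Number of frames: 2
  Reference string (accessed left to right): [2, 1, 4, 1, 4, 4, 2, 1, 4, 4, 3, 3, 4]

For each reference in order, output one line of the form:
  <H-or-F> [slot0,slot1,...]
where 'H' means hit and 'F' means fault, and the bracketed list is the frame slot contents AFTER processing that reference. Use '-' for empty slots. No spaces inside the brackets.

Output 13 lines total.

F [2,-]
F [2,1]
F [4,1]
H [4,1]
H [4,1]
H [4,1]
F [2,1]
H [2,1]
F [2,4]
H [2,4]
F [3,4]
H [3,4]
H [3,4]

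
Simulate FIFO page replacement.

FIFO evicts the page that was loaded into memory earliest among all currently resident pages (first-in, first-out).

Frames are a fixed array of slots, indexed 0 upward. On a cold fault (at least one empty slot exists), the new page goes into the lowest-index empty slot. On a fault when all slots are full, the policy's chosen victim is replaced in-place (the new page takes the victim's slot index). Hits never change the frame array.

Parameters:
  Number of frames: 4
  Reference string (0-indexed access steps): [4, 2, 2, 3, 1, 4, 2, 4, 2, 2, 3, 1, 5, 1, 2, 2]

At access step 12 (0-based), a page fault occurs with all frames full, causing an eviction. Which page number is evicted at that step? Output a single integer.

Answer: 4

Derivation:
Step 0: ref 4 -> FAULT, frames=[4,-,-,-]
Step 1: ref 2 -> FAULT, frames=[4,2,-,-]
Step 2: ref 2 -> HIT, frames=[4,2,-,-]
Step 3: ref 3 -> FAULT, frames=[4,2,3,-]
Step 4: ref 1 -> FAULT, frames=[4,2,3,1]
Step 5: ref 4 -> HIT, frames=[4,2,3,1]
Step 6: ref 2 -> HIT, frames=[4,2,3,1]
Step 7: ref 4 -> HIT, frames=[4,2,3,1]
Step 8: ref 2 -> HIT, frames=[4,2,3,1]
Step 9: ref 2 -> HIT, frames=[4,2,3,1]
Step 10: ref 3 -> HIT, frames=[4,2,3,1]
Step 11: ref 1 -> HIT, frames=[4,2,3,1]
Step 12: ref 5 -> FAULT, evict 4, frames=[5,2,3,1]
At step 12: evicted page 4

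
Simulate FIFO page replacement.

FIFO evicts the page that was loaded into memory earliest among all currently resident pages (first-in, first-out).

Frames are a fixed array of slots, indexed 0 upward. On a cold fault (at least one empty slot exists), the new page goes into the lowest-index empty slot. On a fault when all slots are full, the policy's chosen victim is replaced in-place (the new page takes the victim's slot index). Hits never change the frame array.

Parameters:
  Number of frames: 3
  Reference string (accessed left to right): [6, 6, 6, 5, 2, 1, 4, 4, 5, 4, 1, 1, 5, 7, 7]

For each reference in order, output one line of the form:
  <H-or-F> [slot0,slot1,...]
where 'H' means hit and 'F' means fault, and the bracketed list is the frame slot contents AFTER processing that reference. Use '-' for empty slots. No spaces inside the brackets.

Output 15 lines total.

F [6,-,-]
H [6,-,-]
H [6,-,-]
F [6,5,-]
F [6,5,2]
F [1,5,2]
F [1,4,2]
H [1,4,2]
F [1,4,5]
H [1,4,5]
H [1,4,5]
H [1,4,5]
H [1,4,5]
F [7,4,5]
H [7,4,5]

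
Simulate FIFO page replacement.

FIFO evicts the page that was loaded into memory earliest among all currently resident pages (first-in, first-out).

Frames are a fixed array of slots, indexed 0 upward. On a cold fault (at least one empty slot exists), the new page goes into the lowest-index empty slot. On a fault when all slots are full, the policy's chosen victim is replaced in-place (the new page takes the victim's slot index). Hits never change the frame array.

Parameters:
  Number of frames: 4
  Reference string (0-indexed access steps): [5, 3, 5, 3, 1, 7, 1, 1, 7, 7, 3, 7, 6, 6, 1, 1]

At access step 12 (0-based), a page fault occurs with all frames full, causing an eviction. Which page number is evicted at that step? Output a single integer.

Step 0: ref 5 -> FAULT, frames=[5,-,-,-]
Step 1: ref 3 -> FAULT, frames=[5,3,-,-]
Step 2: ref 5 -> HIT, frames=[5,3,-,-]
Step 3: ref 3 -> HIT, frames=[5,3,-,-]
Step 4: ref 1 -> FAULT, frames=[5,3,1,-]
Step 5: ref 7 -> FAULT, frames=[5,3,1,7]
Step 6: ref 1 -> HIT, frames=[5,3,1,7]
Step 7: ref 1 -> HIT, frames=[5,3,1,7]
Step 8: ref 7 -> HIT, frames=[5,3,1,7]
Step 9: ref 7 -> HIT, frames=[5,3,1,7]
Step 10: ref 3 -> HIT, frames=[5,3,1,7]
Step 11: ref 7 -> HIT, frames=[5,3,1,7]
Step 12: ref 6 -> FAULT, evict 5, frames=[6,3,1,7]
At step 12: evicted page 5

Answer: 5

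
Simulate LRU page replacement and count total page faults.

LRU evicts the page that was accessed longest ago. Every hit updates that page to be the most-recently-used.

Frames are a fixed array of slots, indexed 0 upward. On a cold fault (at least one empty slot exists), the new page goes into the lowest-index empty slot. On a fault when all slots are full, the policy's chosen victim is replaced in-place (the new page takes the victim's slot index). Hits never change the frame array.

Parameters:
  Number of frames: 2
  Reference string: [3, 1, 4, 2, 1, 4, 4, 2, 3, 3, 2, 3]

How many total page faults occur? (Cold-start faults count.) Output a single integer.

Answer: 8

Derivation:
Step 0: ref 3 → FAULT, frames=[3,-]
Step 1: ref 1 → FAULT, frames=[3,1]
Step 2: ref 4 → FAULT (evict 3), frames=[4,1]
Step 3: ref 2 → FAULT (evict 1), frames=[4,2]
Step 4: ref 1 → FAULT (evict 4), frames=[1,2]
Step 5: ref 4 → FAULT (evict 2), frames=[1,4]
Step 6: ref 4 → HIT, frames=[1,4]
Step 7: ref 2 → FAULT (evict 1), frames=[2,4]
Step 8: ref 3 → FAULT (evict 4), frames=[2,3]
Step 9: ref 3 → HIT, frames=[2,3]
Step 10: ref 2 → HIT, frames=[2,3]
Step 11: ref 3 → HIT, frames=[2,3]
Total faults: 8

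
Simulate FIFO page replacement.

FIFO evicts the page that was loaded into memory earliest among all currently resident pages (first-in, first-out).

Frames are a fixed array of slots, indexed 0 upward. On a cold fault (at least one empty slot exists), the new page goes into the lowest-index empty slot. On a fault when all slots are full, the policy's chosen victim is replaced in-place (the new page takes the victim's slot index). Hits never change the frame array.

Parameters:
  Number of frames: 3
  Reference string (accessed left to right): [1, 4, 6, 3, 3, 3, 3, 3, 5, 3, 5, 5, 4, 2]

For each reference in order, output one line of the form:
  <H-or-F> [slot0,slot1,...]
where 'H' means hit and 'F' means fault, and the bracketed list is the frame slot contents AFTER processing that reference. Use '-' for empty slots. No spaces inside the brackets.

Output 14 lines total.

F [1,-,-]
F [1,4,-]
F [1,4,6]
F [3,4,6]
H [3,4,6]
H [3,4,6]
H [3,4,6]
H [3,4,6]
F [3,5,6]
H [3,5,6]
H [3,5,6]
H [3,5,6]
F [3,5,4]
F [2,5,4]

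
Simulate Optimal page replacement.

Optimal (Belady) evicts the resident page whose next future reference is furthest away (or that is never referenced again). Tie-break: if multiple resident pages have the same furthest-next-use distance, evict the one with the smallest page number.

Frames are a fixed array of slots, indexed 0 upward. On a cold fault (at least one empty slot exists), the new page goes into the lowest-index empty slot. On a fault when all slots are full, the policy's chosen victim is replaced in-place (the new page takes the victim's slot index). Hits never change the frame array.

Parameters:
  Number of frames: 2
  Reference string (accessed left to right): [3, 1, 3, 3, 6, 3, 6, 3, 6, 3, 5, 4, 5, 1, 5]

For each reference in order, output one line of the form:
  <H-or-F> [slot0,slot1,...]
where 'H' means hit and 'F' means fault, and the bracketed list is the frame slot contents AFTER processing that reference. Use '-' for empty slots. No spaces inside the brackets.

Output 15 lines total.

F [3,-]
F [3,1]
H [3,1]
H [3,1]
F [3,6]
H [3,6]
H [3,6]
H [3,6]
H [3,6]
H [3,6]
F [5,6]
F [5,4]
H [5,4]
F [5,1]
H [5,1]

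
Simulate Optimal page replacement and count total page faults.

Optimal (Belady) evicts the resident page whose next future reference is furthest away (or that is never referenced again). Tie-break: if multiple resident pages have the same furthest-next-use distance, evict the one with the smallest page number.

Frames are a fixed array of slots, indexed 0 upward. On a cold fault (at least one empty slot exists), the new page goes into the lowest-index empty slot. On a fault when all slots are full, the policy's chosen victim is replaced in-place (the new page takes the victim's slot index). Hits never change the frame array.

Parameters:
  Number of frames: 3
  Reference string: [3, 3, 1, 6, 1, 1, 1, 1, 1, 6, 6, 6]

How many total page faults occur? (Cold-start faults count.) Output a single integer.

Answer: 3

Derivation:
Step 0: ref 3 → FAULT, frames=[3,-,-]
Step 1: ref 3 → HIT, frames=[3,-,-]
Step 2: ref 1 → FAULT, frames=[3,1,-]
Step 3: ref 6 → FAULT, frames=[3,1,6]
Step 4: ref 1 → HIT, frames=[3,1,6]
Step 5: ref 1 → HIT, frames=[3,1,6]
Step 6: ref 1 → HIT, frames=[3,1,6]
Step 7: ref 1 → HIT, frames=[3,1,6]
Step 8: ref 1 → HIT, frames=[3,1,6]
Step 9: ref 6 → HIT, frames=[3,1,6]
Step 10: ref 6 → HIT, frames=[3,1,6]
Step 11: ref 6 → HIT, frames=[3,1,6]
Total faults: 3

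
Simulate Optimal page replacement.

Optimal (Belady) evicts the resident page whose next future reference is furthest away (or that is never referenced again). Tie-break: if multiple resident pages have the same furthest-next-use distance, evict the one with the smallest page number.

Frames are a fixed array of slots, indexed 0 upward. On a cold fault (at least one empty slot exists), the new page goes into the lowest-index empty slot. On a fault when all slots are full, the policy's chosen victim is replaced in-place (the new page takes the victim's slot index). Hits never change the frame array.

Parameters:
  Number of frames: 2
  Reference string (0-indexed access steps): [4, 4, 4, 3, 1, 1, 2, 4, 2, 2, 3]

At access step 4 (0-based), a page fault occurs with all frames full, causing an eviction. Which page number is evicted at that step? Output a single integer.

Step 0: ref 4 -> FAULT, frames=[4,-]
Step 1: ref 4 -> HIT, frames=[4,-]
Step 2: ref 4 -> HIT, frames=[4,-]
Step 3: ref 3 -> FAULT, frames=[4,3]
Step 4: ref 1 -> FAULT, evict 3, frames=[4,1]
At step 4: evicted page 3

Answer: 3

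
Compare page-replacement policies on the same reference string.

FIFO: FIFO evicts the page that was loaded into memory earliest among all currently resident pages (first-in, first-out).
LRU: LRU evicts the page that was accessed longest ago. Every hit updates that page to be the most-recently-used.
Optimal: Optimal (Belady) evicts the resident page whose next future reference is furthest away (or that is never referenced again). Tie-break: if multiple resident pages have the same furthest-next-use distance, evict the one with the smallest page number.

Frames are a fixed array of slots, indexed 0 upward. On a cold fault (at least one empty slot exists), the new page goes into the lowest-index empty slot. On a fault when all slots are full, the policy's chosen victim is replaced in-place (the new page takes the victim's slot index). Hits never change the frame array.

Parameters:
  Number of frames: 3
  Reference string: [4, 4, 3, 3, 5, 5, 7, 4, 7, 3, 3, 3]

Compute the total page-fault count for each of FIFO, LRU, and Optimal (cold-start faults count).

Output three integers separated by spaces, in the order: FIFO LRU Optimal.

Answer: 6 6 4

Derivation:
--- FIFO ---
  step 0: ref 4 -> FAULT, frames=[4,-,-] (faults so far: 1)
  step 1: ref 4 -> HIT, frames=[4,-,-] (faults so far: 1)
  step 2: ref 3 -> FAULT, frames=[4,3,-] (faults so far: 2)
  step 3: ref 3 -> HIT, frames=[4,3,-] (faults so far: 2)
  step 4: ref 5 -> FAULT, frames=[4,3,5] (faults so far: 3)
  step 5: ref 5 -> HIT, frames=[4,3,5] (faults so far: 3)
  step 6: ref 7 -> FAULT, evict 4, frames=[7,3,5] (faults so far: 4)
  step 7: ref 4 -> FAULT, evict 3, frames=[7,4,5] (faults so far: 5)
  step 8: ref 7 -> HIT, frames=[7,4,5] (faults so far: 5)
  step 9: ref 3 -> FAULT, evict 5, frames=[7,4,3] (faults so far: 6)
  step 10: ref 3 -> HIT, frames=[7,4,3] (faults so far: 6)
  step 11: ref 3 -> HIT, frames=[7,4,3] (faults so far: 6)
  FIFO total faults: 6
--- LRU ---
  step 0: ref 4 -> FAULT, frames=[4,-,-] (faults so far: 1)
  step 1: ref 4 -> HIT, frames=[4,-,-] (faults so far: 1)
  step 2: ref 3 -> FAULT, frames=[4,3,-] (faults so far: 2)
  step 3: ref 3 -> HIT, frames=[4,3,-] (faults so far: 2)
  step 4: ref 5 -> FAULT, frames=[4,3,5] (faults so far: 3)
  step 5: ref 5 -> HIT, frames=[4,3,5] (faults so far: 3)
  step 6: ref 7 -> FAULT, evict 4, frames=[7,3,5] (faults so far: 4)
  step 7: ref 4 -> FAULT, evict 3, frames=[7,4,5] (faults so far: 5)
  step 8: ref 7 -> HIT, frames=[7,4,5] (faults so far: 5)
  step 9: ref 3 -> FAULT, evict 5, frames=[7,4,3] (faults so far: 6)
  step 10: ref 3 -> HIT, frames=[7,4,3] (faults so far: 6)
  step 11: ref 3 -> HIT, frames=[7,4,3] (faults so far: 6)
  LRU total faults: 6
--- Optimal ---
  step 0: ref 4 -> FAULT, frames=[4,-,-] (faults so far: 1)
  step 1: ref 4 -> HIT, frames=[4,-,-] (faults so far: 1)
  step 2: ref 3 -> FAULT, frames=[4,3,-] (faults so far: 2)
  step 3: ref 3 -> HIT, frames=[4,3,-] (faults so far: 2)
  step 4: ref 5 -> FAULT, frames=[4,3,5] (faults so far: 3)
  step 5: ref 5 -> HIT, frames=[4,3,5] (faults so far: 3)
  step 6: ref 7 -> FAULT, evict 5, frames=[4,3,7] (faults so far: 4)
  step 7: ref 4 -> HIT, frames=[4,3,7] (faults so far: 4)
  step 8: ref 7 -> HIT, frames=[4,3,7] (faults so far: 4)
  step 9: ref 3 -> HIT, frames=[4,3,7] (faults so far: 4)
  step 10: ref 3 -> HIT, frames=[4,3,7] (faults so far: 4)
  step 11: ref 3 -> HIT, frames=[4,3,7] (faults so far: 4)
  Optimal total faults: 4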